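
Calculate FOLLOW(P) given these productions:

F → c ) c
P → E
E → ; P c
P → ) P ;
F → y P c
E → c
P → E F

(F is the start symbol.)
{ ';', 'c' }

In E → ; P c: P is followed by c, add FIRST(c) \ {ε} = { 'c' }
In P → ) P ;: P is followed by ';', add FIRST(';') \ {ε} = { ';' }
In F → y P c: P is followed by c, add FIRST(c) \ {ε} = { 'c' }

Taking the union: FOLLOW(P) = { ';', 'c' }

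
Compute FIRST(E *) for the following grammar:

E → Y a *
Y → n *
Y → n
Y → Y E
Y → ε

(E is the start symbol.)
{ 'a', 'n' }

FIRST sets of the non-terminals involved (from the grammar, by fixed-point iteration):
  FIRST(E) = { 'a', 'n' }

To compute FIRST(E *), process the symbols left to right:
Symbol E is a non-terminal. Add FIRST(E) \ {ε} = { 'a', 'n' }
E is not nullable (ε ∉ FIRST(E)), so stop here.
FIRST(E *) = { 'a', 'n' }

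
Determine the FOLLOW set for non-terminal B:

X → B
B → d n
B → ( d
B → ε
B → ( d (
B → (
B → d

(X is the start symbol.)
{ $ }

In X → B: B is at the end, add FOLLOW(X)

The FOLLOW sets referred to above (computed the same way, to a fixed point):
  FOLLOW(X) = { $ }

Taking the union: FOLLOW(B) = { $ }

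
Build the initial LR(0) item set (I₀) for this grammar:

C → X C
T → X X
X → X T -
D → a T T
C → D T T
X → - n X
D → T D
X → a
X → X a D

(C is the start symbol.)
{ [C → . D T T], [C → . X C], [C' → . C], [D → . T D], [D → . a T T], [T → . X X], [X → . - n X], [X → . X T -], [X → . X a D], [X → . a] }

First, augment the grammar with C' → C
I₀ = CLOSURE({ [C' → . C] }):
  [C' → . C] has the dot before C: add [C → . X C], [C → . D T T]
  [C → . X C] has the dot before X: add [X → . X T -], [X → . - n X], [X → . a], [X → . X a D]
  [C → . D T T] has the dot before D: add [D → . a T T], [D → . T D]
  [D → . T D] has the dot before T: add [T → . X X]
No further items can be added.

I₀ = { [C → . D T T], [C → . X C], [C' → . C], [D → . T D], [D → . a T T], [T → . X X], [X → . - n X], [X → . X T -], [X → . X a D], [X → . a] }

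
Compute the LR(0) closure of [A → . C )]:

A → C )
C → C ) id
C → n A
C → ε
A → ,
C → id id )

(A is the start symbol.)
{ [A → . C )], [C → . C ) id], [C → . id id )], [C → . n A], [C → .] }

To compute CLOSURE, for each item [A → α.Bβ] where B is a non-terminal, add [B → .γ] for all productions B → γ; repeat for the newly added items until nothing changes.

Start with: [A → . C )]
  [A → . C )] has the dot before C: add [C → . C ) id], [C → . n A], [C → .], [C → . id id )]
No further items can be added.

CLOSURE = { [A → . C )], [C → . C ) id], [C → . id id )], [C → . n A], [C → .] }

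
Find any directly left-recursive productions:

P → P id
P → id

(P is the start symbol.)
Direct left recursion occurs when N → N α for some non-terminal N (the right-hand side begins with the left-hand side itself).

P → P id: LEFT RECURSIVE (starts with P)
P → id: starts with id

The grammar has direct left recursion on: P.

Answer: Yes, P is left-recursive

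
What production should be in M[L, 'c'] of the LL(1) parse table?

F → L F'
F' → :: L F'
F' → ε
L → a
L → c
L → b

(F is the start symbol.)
To find M[L, 'c'], we find productions for L where 'c' is in the predict set (PREDICT(N → α) = (FIRST(α) \ {ε}) ∪ (FOLLOW(N) if α ⇒* ε)).

L → a: PREDICT = { 'a' }
L → c: PREDICT = { 'c' }
  'c' is in predict set, so this production goes in M[L, 'c']
L → b: PREDICT = { 'b' }

M[L, 'c'] = L → c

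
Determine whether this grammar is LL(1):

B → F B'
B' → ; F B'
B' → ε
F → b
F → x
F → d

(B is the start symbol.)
Yes, the grammar is LL(1).

A grammar is LL(1) if for each non-terminal N with multiple productions, the predict sets of those productions are pairwise disjoint, where PREDICT(N → α) = (FIRST(α) \ {ε}) ∪ (FOLLOW(N) if α ⇒* ε).

Relevant sets:
  FOLLOW(B') = { $ }

For B':
  PREDICT(B' → ';' F B') = { ';' }
  PREDICT(B' → ε) = { $ }
For F:
  PREDICT(F → b) = { 'b' }
  PREDICT(F → x) = { 'x' }
  PREDICT(F → d) = { 'd' }
B has a single production, so nothing to check there.

All predict sets are disjoint. The grammar IS LL(1).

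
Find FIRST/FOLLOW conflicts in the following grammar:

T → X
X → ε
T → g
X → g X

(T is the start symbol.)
A FIRST/FOLLOW conflict occurs when a non-terminal N has a nullable alternative N → β (β ⇒* ε) and another alternative N → α with FIRST(α) ∩ FOLLOW(N) ≠ ∅: on such a lookahead the parser cannot decide between expanding α and letting N vanish via β.

Nullable non-terminals: T, X.
FIRST sets used below: FIRST(X) = { 'g', ε }

T: nullable alternative(s) T → X; FOLLOW(T) = { $ }
  T → X: FIRST \ {ε} = { 'g' } — this is the only nullable alternative, skip
  T → g: FIRST \ {ε} = { 'g' } — disjoint from FOLLOW(T)

X: nullable alternative(s) X → ε; FOLLOW(X) = { $ }
  X → ε: FIRST \ {ε} = { } — this is the only nullable alternative, skip
  X → g X: FIRST \ {ε} = { 'g' } — disjoint from FOLLOW(X)

No FIRST/FOLLOW conflicts found.

Answer: No FIRST/FOLLOW conflicts.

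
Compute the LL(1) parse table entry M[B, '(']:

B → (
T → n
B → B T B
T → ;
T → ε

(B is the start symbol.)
B → (, B → B T B

To find M[B, '('], we find productions for B where '(' is in the predict set (PREDICT(N → α) = (FIRST(α) \ {ε}) ∪ (FOLLOW(N) if α ⇒* ε)).

Relevant sets:
  FIRST(B) = { '(' }

B → (: PREDICT = { '(' }
  '(' is in predict set, so this production goes in M[B, '(']
B → B T B: PREDICT = { '(' }
  '(' is in predict set, so this production goes in M[B, '(']

M[B, '('] = B → (, B → B T B  (a multiply-defined cell — the grammar is not LL(1))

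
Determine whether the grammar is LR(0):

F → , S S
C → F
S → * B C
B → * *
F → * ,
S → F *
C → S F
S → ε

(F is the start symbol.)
No. Shift-reduce conflict between [S → .] and [F → . * ,]

A grammar is LR(0) if no state in the canonical LR(0) collection has:
  - both a shift item (dot before a terminal) and a complete item (shift-reduce conflict), or
  - two or more complete items (reduce-reduce conflict; the accept item [F' → F .] counts as a complete item here).

Augment with F' → F and build the canonical LR(0) collection (I0 = CLOSURE({[F' → . F]}), then GOTO on every symbol after a dot until no new states appear). It has 17 states:
  I0: { [F → . * ,], [F → . , S S], [F' → . F] }  — shift
  I1: { [F → * . ,] }  — shift
  I2: { [F → , . S S], [F → . * ,], [F → . , S S], [S → . * B C], [S → . F *], [S → .] }  — shift, reduce
  I3: { [F' → F .] }  — accept
  I4: { [B → . * *], [F → * . ,], [S → * . B C] }  — shift
  I5: { [S → F . *] }  — shift
  I6: { [F → , S . S], [F → . * ,], [F → . , S S], [S → . * B C], [S → . F *], [S → .] }  — shift, reduce
  I7: { [F → , S S .] }  — reduce
  I8: { [S → F * .] }  — reduce
  I9: { [B → * . *] }  — shift
  I10: { [F → * , .] }  — reduce
  I11: { [C → . F], [C → . S F], [F → . * ,], [F → . , S S], [S → * B . C], [S → . * B C], [S → . F *], [S → .] }  — shift, reduce
  I12: { [S → * B C .] }  — reduce
  I13: { [C → F .], [S → F . *] }  — shift, reduce
  I14: { [C → S . F], [F → . * ,], [F → . , S S] }  — shift
  I15: { [C → S F .] }  — reduce
  I16: { [B → * * .] }  — reduce

Conflict in state I2:
  Shift-reduce conflict between [S → .] and [F → . * ,]
So the grammar is NOT LR(0).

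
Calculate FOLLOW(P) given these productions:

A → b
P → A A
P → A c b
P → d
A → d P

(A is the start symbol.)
{ $, 'b', 'c', 'd' }

To compute FOLLOW(P), find every occurrence of P on a right-hand side N → α P β: add FIRST(β) \ {ε}, and if β is empty or nullable also add FOLLOW(N). Iterate to a fixed point.

In A → d P: P is at the end, add FOLLOW(A)

The FOLLOW sets referred to above (computed the same way, to a fixed point):
  FOLLOW(A) = { $, 'b', 'c', 'd' }

Taking the union: FOLLOW(P) = { $, 'b', 'c', 'd' }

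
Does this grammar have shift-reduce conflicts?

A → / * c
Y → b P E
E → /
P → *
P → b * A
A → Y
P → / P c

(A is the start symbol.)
A shift-reduce conflict occurs when an LR(0) state has both:
  - a complete (reduce) item [A → α .] (dot at the end), and
  - a shift item [B → β . c γ] (dot before a terminal).

Augment with A' → A and build the canonical LR(0) collection (I0 = CLOSURE({[A' → . A]}), then GOTO on every symbol after a dot until no new states appear). It has 17 states:
  I0: { [A → . / * c], [A → . Y], [A' → . A], [Y → . b P E] }  — shift
  I1: { [A → / . * c] }  — shift
  I2: { [A' → A .] }  — accept
  I3: { [A → Y .] }  — reduce
  I4: { [P → . *], [P → . / P c], [P → . b * A], [Y → b . P E] }  — shift
  I5: { [P → * .] }  — reduce
  I6: { [P → . *], [P → . / P c], [P → . b * A], [P → / . P c] }  — shift
  I7: { [E → . /], [Y → b P . E] }  — shift
  I8: { [P → b . * A] }  — shift
  I9: { [A → . / * c], [A → . Y], [P → b * . A], [Y → . b P E] }  — shift
  I10: { [P → b * A .] }  — reduce
  I11: { [E → / .] }  — reduce
  I12: { [Y → b P E .] }  — reduce
  I13: { [P → / P . c] }  — shift
  I14: { [P → / P c .] }  — reduce
  I15: { [A → / * . c] }  — shift
  I16: { [A → / * c .] }  — reduce

No state contains both a complete item and a shift item.

Answer: No shift-reduce conflicts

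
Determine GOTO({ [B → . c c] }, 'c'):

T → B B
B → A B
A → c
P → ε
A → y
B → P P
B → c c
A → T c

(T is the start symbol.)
{ [B → c . c] }

GOTO(I, 'c') = CLOSURE({ [A → αX.β] : [A → α.Xβ] ∈ I, X = 'c' })

Items with dot before 'c', with the dot advanced:
  [B → . c c] → [B → c . c]
Closure adds nothing (no advanced item has the dot before a non-terminal).

GOTO = { [B → c . c] }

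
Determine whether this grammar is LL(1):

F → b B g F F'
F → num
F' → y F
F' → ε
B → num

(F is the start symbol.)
No. Predict set conflict for F': { 'y' }

A grammar is LL(1) if for each non-terminal N with multiple productions, the predict sets of those productions are pairwise disjoint, where PREDICT(N → α) = (FIRST(α) \ {ε}) ∪ (FOLLOW(N) if α ⇒* ε).

Relevant sets:
  FOLLOW(F') = { $, 'y' }

For F:
  PREDICT(F → b B g F F') = { 'b' }
  PREDICT(F → num) = { 'num' }
For F':
  PREDICT(F' → y F) = { 'y' }
  PREDICT(F' → ε) = { $, 'y' }
B has a single production, so nothing to check there.

Conflict found: Predict set conflict for F': { 'y' }
The grammar is NOT LL(1).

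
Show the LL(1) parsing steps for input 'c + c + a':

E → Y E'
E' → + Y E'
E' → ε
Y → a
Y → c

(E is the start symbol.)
LL(1) parsing maintains a stack (initially the start symbol over $) and the input. At each step: if the stack top is a terminal, match it against the current input token; if it is a non-terminal N, replace it with the RHS of M[N, lookahead] (the unique production whose predict set contains the lookahead).

Stack is shown with the top on the left.

Stack     Input        Action
-----------------------------
E $       c + c + a $  output E → Y E'
Y E' $    c + c + a $  output Y → c
c E' $    c + c + a $  match 'c'
E' $      + c + a $    output E' → + Y E'
+ Y E' $  + c + a $    match '+'
Y E' $    c + a $      output Y → c
c E' $    c + a $      match 'c'
E' $      + a $        output E' → + Y E'
+ Y E' $  + a $        match '+'
Y E' $    a $          output Y → a
a E' $    a $          match 'a'
E' $      $            output E' → ε
$         $            accept

The string is accepted.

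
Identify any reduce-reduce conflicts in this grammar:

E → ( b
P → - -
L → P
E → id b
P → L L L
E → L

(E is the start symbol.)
A reduce-reduce conflict occurs when an LR(0) state has two complete items [A → α .] and [B → β .] — both call for a reduction, and with no lookahead the parser cannot choose between them.

Augment with E' → E and build the canonical LR(0) collection (I0 = CLOSURE({[E' → . E]}), then GOTO on every symbol after a dot until no new states appear). It has 12 states:
  I0: { [E → . ( b], [E → . L], [E → . id b], [E' → . E], [L → . P], [P → . - -], [P → . L L L] }  — shift
  I1: { [E → ( . b] }  — shift
  I2: { [P → - . -] }  — shift
  I3: { [E' → E .] }  — accept
  I4: { [E → L .], [L → . P], [P → . - -], [P → . L L L], [P → L . L L] }  — shift, reduce
  I5: { [L → P .] }  — reduce
  I6: { [E → id . b] }  — shift
  I7: { [E → id b .] }  — reduce
  I8: { [L → . P], [P → . - -], [P → . L L L], [P → L . L L], [P → L L . L] }  — shift
  I9: { [L → . P], [P → . - -], [P → . L L L], [P → L . L L], [P → L L . L], [P → L L L .] }  — shift, reduce
  I10: { [P → - - .] }  — reduce
  I11: { [E → ( b .] }  — reduce

No state contains more than one complete item.

Answer: No reduce-reduce conflicts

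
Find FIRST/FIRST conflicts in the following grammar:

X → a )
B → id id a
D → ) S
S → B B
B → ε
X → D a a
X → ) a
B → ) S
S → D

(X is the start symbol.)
FIRST sets of the non-terminals at (or reachable through a nullable prefix from) the front of some alternative:
  FIRST(D) = { ')' }
  FIRST(B) = { ')', 'id', ε }

Productions for X:
  X → a ): FIRST = { 'a' }
  X → D a a: FIRST = { ')' }
  X → ) a: FIRST = { ')' }
Productions for B:
  B → id id a: FIRST = { 'id' }
  B → ε: FIRST = { ε }
  B → ) S: FIRST = { ')' }
Productions for S:
  S → B B: FIRST = { ')', 'id', ε }
  S → D: FIRST = { ')' }
D has only one production, so no FIRST/FIRST conflict is possible there.

Conflict for X: X → D a a and X → ) a
  Overlap: { ')' }
Conflict for S: S → B B and S → D
  Overlap: { ')' }

Answer: Yes. X → D a a / X → ')' a on { ')' }; S → B B / S → D on { ')' }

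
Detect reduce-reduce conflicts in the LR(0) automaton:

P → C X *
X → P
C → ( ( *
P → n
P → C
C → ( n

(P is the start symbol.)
A reduce-reduce conflict occurs when an LR(0) state has two complete items [A → α .] and [B → β .] — both call for a reduction, and with no lookahead the parser cannot choose between them.

Augment with P' → P and build the canonical LR(0) collection (I0 = CLOSURE({[P' → . P]}), then GOTO on every symbol after a dot until no new states appear). It has 11 states:
  I0: { [C → . ( ( *], [C → . ( n], [P → . C X *], [P → . C], [P → . n], [P' → . P] }  — shift
  I1: { [C → ( . ( *], [C → ( . n] }  — shift
  I2: { [C → . ( ( *], [C → . ( n], [P → . C X *], [P → . C], [P → . n], [P → C . X *], [P → C .], [X → . P] }  — shift, reduce
  I3: { [P' → P .] }  — accept
  I4: { [P → n .] }  — reduce
  I5: { [X → P .] }  — reduce
  I6: { [P → C X . *] }  — shift
  I7: { [P → C X * .] }  — reduce
  I8: { [C → ( ( . *] }  — shift
  I9: { [C → ( n .] }  — reduce
  I10: { [C → ( ( * .] }  — reduce

No state contains more than one complete item.

Answer: No reduce-reduce conflicts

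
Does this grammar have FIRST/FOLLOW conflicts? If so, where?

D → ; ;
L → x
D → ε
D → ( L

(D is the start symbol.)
A FIRST/FOLLOW conflict occurs when a non-terminal N has a nullable alternative N → β (β ⇒* ε) and another alternative N → α with FIRST(α) ∩ FOLLOW(N) ≠ ∅: on such a lookahead the parser cannot decide between expanding α and letting N vanish via β.

Nullable non-terminals: D.

D: nullable alternative(s) D → ε; FOLLOW(D) = { $ }
  D → ; ;: FIRST \ {ε} = { ';' } — disjoint from FOLLOW(D)
  D → ε: FIRST \ {ε} = { } — this is the only nullable alternative, skip
  D → ( L: FIRST \ {ε} = { '(' } — disjoint from FOLLOW(D)

L has no nullable alternative, so no FIRST/FOLLOW check is needed there.

No FIRST/FOLLOW conflicts found.

Answer: No FIRST/FOLLOW conflicts.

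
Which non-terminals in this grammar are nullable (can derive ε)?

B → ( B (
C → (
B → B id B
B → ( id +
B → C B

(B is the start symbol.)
None

A non-terminal is nullable if it can derive ε (the empty string): either it has an ε-production, or it has a production whose right-hand side consists entirely of nullable non-terminals.

There are no ε-productions, so no non-terminal can derive ε.
No non-terminals are nullable.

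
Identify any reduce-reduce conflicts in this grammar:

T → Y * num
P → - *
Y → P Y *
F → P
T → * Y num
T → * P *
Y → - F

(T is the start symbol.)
Augment with T' → T and build the canonical LR(0) collection (I0 = CLOSURE({[T' → . T]}), then GOTO on every symbol after a dot until no new states appear). It has 18 states:
  I0: { [P → . - *], [T → . * P *], [T → . * Y num], [T → . Y * num], [T' → . T], [Y → . - F], [Y → . P Y *] }  — shift
  I1: { [P → . - *], [T → * . P *], [T → * . Y num], [Y → . - F], [Y → . P Y *] }  — shift
  I2: { [F → . P], [P → - . *], [P → . - *], [Y → - . F] }  — shift
  I3: { [P → . - *], [Y → . - F], [Y → . P Y *], [Y → P . Y *] }  — shift
  I4: { [T' → T .] }  — accept
  I5: { [T → Y . * num] }  — shift
  I6: { [T → Y * . num] }  — shift
  I7: { [T → Y * num .] }  — reduce
  I8: { [Y → P Y . *] }  — shift
  I9: { [Y → P Y * .] }  — reduce
  I10: { [P → - * .] }  — reduce
  I11: { [P → - . *] }  — shift
  I12: { [Y → - F .] }  — reduce
  I13: { [F → P .] }  — reduce
  I14: { [P → . - *], [T → * P . *], [Y → . - F], [Y → . P Y *], [Y → P . Y *] }  — shift
  I15: { [T → * Y . num] }  — shift
  I16: { [T → * Y num .] }  — reduce
  I17: { [T → * P * .] }  — reduce

No state contains more than one complete item.

Answer: No reduce-reduce conflicts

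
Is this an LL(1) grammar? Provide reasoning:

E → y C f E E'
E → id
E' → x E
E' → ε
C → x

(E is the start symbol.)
No. Predict set conflict for E': { 'x' }

Relevant sets:
  FOLLOW(E') = { $, 'x' }

For E:
  PREDICT(E → y C f E E') = { 'y' }
  PREDICT(E → id) = { 'id' }
For E':
  PREDICT(E' → x E) = { 'x' }
  PREDICT(E' → ε) = { $, 'x' }
C has a single production, so nothing to check there.

Conflict found: Predict set conflict for E': { 'x' }
The grammar is NOT LL(1).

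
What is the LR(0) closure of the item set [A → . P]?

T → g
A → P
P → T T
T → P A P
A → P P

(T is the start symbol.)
To compute CLOSURE, for each item [A → α.Bβ] where B is a non-terminal, add [B → .γ] for all productions B → γ; repeat for the newly added items until nothing changes.

Start with: [A → . P]
  [A → . P] has the dot before P: add [P → . T T]
  [P → . T T] has the dot before T: add [T → . g], [T → . P A P]
No further items can be added.

CLOSURE = { [A → . P], [P → . T T], [T → . P A P], [T → . g] }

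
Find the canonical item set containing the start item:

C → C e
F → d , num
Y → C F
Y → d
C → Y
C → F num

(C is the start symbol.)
First, augment the grammar with C' → C
I₀ = CLOSURE({ [C' → . C] }):
  [C' → . C] has the dot before C: add [C → . C e], [C → . Y], [C → . F num]
  [C → . Y] has the dot before Y: add [Y → . C F], [Y → . d]
  [C → . F num] has the dot before F: add [F → . d , num]
No further items can be added.

I₀ = { [C → . C e], [C → . F num], [C → . Y], [C' → . C], [F → . d , num], [Y → . C F], [Y → . d] }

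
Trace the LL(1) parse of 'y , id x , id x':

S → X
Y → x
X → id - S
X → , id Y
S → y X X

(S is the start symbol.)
Stack is shown with the top on the left.

Stack       Input              Action
-------------------------------------
S $         y , id x , id x $  output S → y X X
y X X $     y , id x , id x $  match 'y'
X X $       , id x , id x $    output X → , id Y
, id Y X $  , id x , id x $    match ','
id Y X $    id x , id x $      match 'id'
Y X $       x , id x $         output Y → x
x X $       x , id x $         match 'x'
X $         , id x $           output X → , id Y
, id Y $    , id x $           match ','
id Y $      id x $             match 'id'
Y $         x $                output Y → x
x $         x $                match 'x'
$           $                  accept

The string is accepted.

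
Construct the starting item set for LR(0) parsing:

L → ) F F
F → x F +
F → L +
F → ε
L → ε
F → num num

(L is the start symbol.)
First, augment the grammar with L' → L
I₀ = CLOSURE({ [L' → . L] }):
  [L' → . L] has the dot before L: add [L → . ) F F], [L → .]
No further items can be added.

I₀ = { [L → . ) F F], [L → .], [L' → . L] }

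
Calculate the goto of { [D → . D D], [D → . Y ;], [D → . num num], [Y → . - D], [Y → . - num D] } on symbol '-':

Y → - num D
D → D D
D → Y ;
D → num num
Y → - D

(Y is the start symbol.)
GOTO(I, '-') = CLOSURE({ [A → αX.β] : [A → α.Xβ] ∈ I, X = '-' })

Items with dot before '-', with the dot advanced:
  [Y → . - D] → [Y → - . D]
  [Y → . - num D] → [Y → - . num D]
Closure of the advanced items:
  [Y → - . D] has the dot before D: add [D → . D D], [D → . Y ;], [D → . num num]
  [D → . Y ;] has the dot before Y: add [Y → . - num D], [Y → . - D]

GOTO = { [D → . D D], [D → . Y ;], [D → . num num], [Y → - . D], [Y → - . num D], [Y → . - D], [Y → . - num D] }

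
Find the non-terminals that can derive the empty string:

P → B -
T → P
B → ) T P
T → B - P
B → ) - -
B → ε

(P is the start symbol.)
A non-terminal is nullable if it can derive ε (the empty string): either it has an ε-production, or it has a production whose right-hand side consists entirely of nullable non-terminals.

ε-productions: B → ε
So B is immediately nullable.
No further non-terminal can be added: every production for the remaining non-terminals contains a terminal or a non-nullable non-terminal.
Nullable = { 'B' }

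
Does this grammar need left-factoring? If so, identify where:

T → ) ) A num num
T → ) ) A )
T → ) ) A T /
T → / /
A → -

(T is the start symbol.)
Yes, T has productions with common prefix ') ) A'

Left-factoring is needed when two productions for the same non-terminal
share a common prefix on the right-hand side.

Productions for T:
  T → ) ) A num num
  T → ) ) A )
  T → ) ) A T /
  T → / /

Found common prefix ') ) A' in productions for T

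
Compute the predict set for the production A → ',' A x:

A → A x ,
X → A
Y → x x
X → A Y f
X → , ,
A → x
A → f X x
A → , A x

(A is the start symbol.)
{ ',' }

PREDICT(A → ',' A x) = (FIRST(RHS) \ {ε}) ∪ (FOLLOW(A) if ε ∈ FIRST(RHS), i.e. RHS ⇒* ε)
FIRST(',' A x) = { ',' }
ε ∉ FIRST(',' A x), so FOLLOW(A) is not added.
PREDICT(A → ',' A x) = { ',' }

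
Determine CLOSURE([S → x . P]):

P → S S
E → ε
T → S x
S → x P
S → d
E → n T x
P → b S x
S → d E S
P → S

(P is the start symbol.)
To compute CLOSURE, for each item [A → α.Bβ] where B is a non-terminal, add [B → .γ] for all productions B → γ; repeat for the newly added items until nothing changes.

Start with: [S → x . P]
  [S → x . P] has the dot before P: add [P → . S S], [P → . b S x], [P → . S]
  [P → . S S] has the dot before S: add [S → . x P], [S → . d], [S → . d E S]
No further items can be added.

CLOSURE = { [P → . S S], [P → . S], [P → . b S x], [S → . d E S], [S → . d], [S → . x P], [S → x . P] }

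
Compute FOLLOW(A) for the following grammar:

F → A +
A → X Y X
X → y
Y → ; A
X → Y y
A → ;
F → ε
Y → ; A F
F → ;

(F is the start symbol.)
To compute FOLLOW(A), find every occurrence of A on a right-hand side N → α A β: add FIRST(β) \ {ε}, and if β is empty or nullable also add FOLLOW(N). Iterate to a fixed point.

In F → A +: A is followed by '+', add FIRST('+') \ {ε} = { '+' }
In Y → ; A: A is at the end, add FOLLOW(Y)
In Y → ; A F: A is followed by F, add FIRST(F) \ {ε} = { ';', 'y' }
  F is nullable, so also add FOLLOW(Y)

The FOLLOW sets referred to above (computed the same way, to a fixed point):
  FOLLOW(Y) = { ';', 'y' }

Taking the union: FOLLOW(A) = { '+', ';', 'y' }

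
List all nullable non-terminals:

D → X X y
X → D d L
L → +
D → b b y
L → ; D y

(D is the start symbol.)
None

There are no ε-productions, so no non-terminal can derive ε.
No non-terminals are nullable.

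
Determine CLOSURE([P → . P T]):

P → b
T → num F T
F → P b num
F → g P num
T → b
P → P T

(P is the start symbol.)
{ [P → . P T], [P → . b] }

Start with: [P → . P T]
  [P → . P T] has the dot before P: add [P → . b]
No further items can be added.

CLOSURE = { [P → . P T], [P → . b] }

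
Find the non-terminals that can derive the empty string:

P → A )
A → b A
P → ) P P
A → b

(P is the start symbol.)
There are no ε-productions, so no non-terminal can derive ε.
No non-terminals are nullable.

Answer: None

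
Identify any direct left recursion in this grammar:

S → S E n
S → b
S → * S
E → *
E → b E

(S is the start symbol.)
Yes, S is left-recursive

Direct left recursion occurs when N → N α for some non-terminal N (the right-hand side begins with the left-hand side itself).

S → S E n: LEFT RECURSIVE (starts with S)
S → b: starts with b
S → * S: starts with '*'
E → *: starts with '*'
E → b E: starts with b

The grammar has direct left recursion on: S.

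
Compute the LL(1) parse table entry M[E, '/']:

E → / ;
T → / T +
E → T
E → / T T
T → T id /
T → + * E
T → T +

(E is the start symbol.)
E → / ;, E → T, E → / T T

To find M[E, '/'], we find productions for E where '/' is in the predict set (PREDICT(N → α) = (FIRST(α) \ {ε}) ∪ (FOLLOW(N) if α ⇒* ε)).

Relevant sets:
  FIRST(T) = { '+', '/' }

E → / ;: PREDICT = { '/' }
  '/' is in predict set, so this production goes in M[E, '/']
E → T: PREDICT = { '+', '/' }
  '/' is in predict set, so this production goes in M[E, '/']
E → / T T: PREDICT = { '/' }
  '/' is in predict set, so this production goes in M[E, '/']

M[E, '/'] = E → / ;, E → T, E → / T T  (a multiply-defined cell — the grammar is not LL(1))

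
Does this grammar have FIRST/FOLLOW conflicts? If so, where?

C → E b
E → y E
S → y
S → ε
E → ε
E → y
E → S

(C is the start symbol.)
Nullable non-terminals: E, S.
FIRST sets used below: FIRST(S) = { 'y', ε }

E: nullable alternative(s) E → ε, E → S; FOLLOW(E) = { 'b' }
  E → y E: FIRST \ {ε} = { 'y' } — disjoint from FOLLOW(E)
  E → ε: FIRST \ {ε} = { } — disjoint from FOLLOW(E)
  E → y: FIRST \ {ε} = { 'y' } — disjoint from FOLLOW(E)
  E → S: FIRST \ {ε} = { 'y' } — disjoint from FOLLOW(E)

S: nullable alternative(s) S → ε; FOLLOW(S) = { 'b' }
  S → y: FIRST \ {ε} = { 'y' } — disjoint from FOLLOW(S)
  S → ε: FIRST \ {ε} = { } — this is the only nullable alternative, skip

C has no nullable alternative, so no FIRST/FOLLOW check is needed there.

No FIRST/FOLLOW conflicts found.

Answer: No FIRST/FOLLOW conflicts.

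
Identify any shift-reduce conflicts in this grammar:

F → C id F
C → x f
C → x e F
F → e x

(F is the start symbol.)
No shift-reduce conflicts

A shift-reduce conflict occurs when an LR(0) state has both:
  - a complete (reduce) item [A → α .] (dot at the end), and
  - a shift item [B → β . c γ] (dot before a terminal).

Augment with F' → F and build the canonical LR(0) collection (I0 = CLOSURE({[F' → . F]}), then GOTO on every symbol after a dot until no new states appear). It has 11 states:
  I0: { [C → . x e F], [C → . x f], [F → . C id F], [F → . e x], [F' → . F] }  — shift
  I1: { [F → C . id F] }  — shift
  I2: { [F' → F .] }  — accept
  I3: { [F → e . x] }  — shift
  I4: { [C → x . e F], [C → x . f] }  — shift
  I5: { [C → . x e F], [C → . x f], [C → x e . F], [F → . C id F], [F → . e x] }  — shift
  I6: { [C → x f .] }  — reduce
  I7: { [C → x e F .] }  — reduce
  I8: { [F → e x .] }  — reduce
  I9: { [C → . x e F], [C → . x f], [F → . C id F], [F → . e x], [F → C id . F] }  — shift
  I10: { [F → C id F .] }  — reduce

No state contains both a complete item and a shift item.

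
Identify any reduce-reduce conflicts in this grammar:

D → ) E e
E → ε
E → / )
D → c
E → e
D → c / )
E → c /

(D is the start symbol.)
A reduce-reduce conflict occurs when an LR(0) state has two complete items [A → α .] and [B → β .] — both call for a reduction, and with no lookahead the parser cannot choose between them.

Augment with D' → D and build the canonical LR(0) collection (I0 = CLOSURE({[D' → . D]}), then GOTO on every symbol after a dot until no new states appear). It has 13 states:
  I0: { [D → . ) E e], [D → . c / )], [D → . c], [D' → . D] }  — shift
  I1: { [D → ) . E e], [E → . / )], [E → . c /], [E → . e], [E → .] }  — shift, reduce
  I2: { [D' → D .] }  — accept
  I3: { [D → c . / )], [D → c .] }  — shift, reduce
  I4: { [D → c / . )] }  — shift
  I5: { [D → c / ) .] }  — reduce
  I6: { [E → / . )] }  — shift
  I7: { [D → ) E . e] }  — shift
  I8: { [E → c . /] }  — shift
  I9: { [E → e .] }  — reduce
  I10: { [E → c / .] }  — reduce
  I11: { [D → ) E e .] }  — reduce
  I12: { [E → / ) .] }  — reduce

No state contains more than one complete item.

Answer: No reduce-reduce conflicts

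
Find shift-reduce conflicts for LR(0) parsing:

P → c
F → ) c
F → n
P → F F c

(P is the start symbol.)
Augment with P' → P and build the canonical LR(0) collection (I0 = CLOSURE({[P' → . P]}), then GOTO on every symbol after a dot until no new states appear). It has 9 states:
  I0: { [F → . ) c], [F → . n], [P → . F F c], [P → . c], [P' → . P] }  — shift
  I1: { [F → ) . c] }  — shift
  I2: { [F → . ) c], [F → . n], [P → F . F c] }  — shift
  I3: { [P' → P .] }  — accept
  I4: { [P → c .] }  — reduce
  I5: { [F → n .] }  — reduce
  I6: { [P → F F . c] }  — shift
  I7: { [P → F F c .] }  — reduce
  I8: { [F → ) c .] }  — reduce

No state contains both a complete item and a shift item.

Answer: No shift-reduce conflicts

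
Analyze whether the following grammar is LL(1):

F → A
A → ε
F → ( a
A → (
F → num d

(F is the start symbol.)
Relevant sets:
  FIRST(A) = { '(', ε }
  FOLLOW(F) = { $ }
  FOLLOW(A) = { $ }

For F:
  PREDICT(F → A) = { $, '(' }
  PREDICT(F → '(' a) = { '(' }
  PREDICT(F → num d) = { 'num' }
For A:
  PREDICT(A → ε) = { $ }
  PREDICT(A → '(') = { '(' }

Conflict found: Predict set conflict for F: { '(' }
The grammar is NOT LL(1).

Answer: No. Predict set conflict for F: { '(' }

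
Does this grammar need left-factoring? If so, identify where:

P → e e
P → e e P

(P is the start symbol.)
Left-factoring is needed when two productions for the same non-terminal
share a common prefix on the right-hand side.

Productions for P:
  P → e e
  P → e e P

Found common prefix 'e e' in productions for P

Answer: Yes, P has productions with common prefix 'e e'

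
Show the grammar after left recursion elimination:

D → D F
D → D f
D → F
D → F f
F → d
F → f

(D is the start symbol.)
D → F D'
D → F f D'
D' → F D'
D' → f D'
D' → ε
F → d
F → f

D is directly left-recursive. The standard transformation for
  A → A α₁ | ... | A α_m | β₁ | ... | β_n
is
  A  → β₁ A' | ... | β_n A'
  A' → α₁ A' | ... | α_m A' | ε

D → F becomes D → F D'
D → F f becomes D → F f D'
D → D F becomes D' → F D'
D → D f becomes D' → f D'
Add D' → ε

Productions for other non-terminals are unchanged:
  F → d
  F → f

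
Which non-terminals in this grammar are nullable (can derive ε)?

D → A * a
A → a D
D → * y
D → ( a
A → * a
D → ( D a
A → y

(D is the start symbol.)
None

A non-terminal is nullable if it can derive ε (the empty string): either it has an ε-production, or it has a production whose right-hand side consists entirely of nullable non-terminals.

There are no ε-productions, so no non-terminal can derive ε.
No non-terminals are nullable.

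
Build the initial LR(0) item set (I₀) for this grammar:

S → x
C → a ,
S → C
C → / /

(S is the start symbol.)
{ [C → . / /], [C → . a ,], [S → . C], [S → . x], [S' → . S] }

First, augment the grammar with S' → S
I₀ = CLOSURE({ [S' → . S] }):
  [S' → . S] has the dot before S: add [S → . x], [S → . C]
  [S → . C] has the dot before C: add [C → . a ,], [C → . / /]
No further items can be added.

I₀ = { [C → . / /], [C → . a ,], [S → . C], [S → . x], [S' → . S] }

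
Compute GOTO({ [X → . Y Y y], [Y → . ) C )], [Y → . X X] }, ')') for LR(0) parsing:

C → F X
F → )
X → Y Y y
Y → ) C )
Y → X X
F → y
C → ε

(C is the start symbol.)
GOTO(I, ')') = CLOSURE({ [A → αX.β] : [A → α.Xβ] ∈ I, X = ')' })

Items with dot before ')', with the dot advanced:
  [Y → . ) C )] → [Y → ) . C )]
Closure of the advanced items:
  [Y → ) . C )] has the dot before C: add [C → . F X], [C → .]
  [C → . F X] has the dot before F: add [F → . )], [F → . y]

GOTO = { [C → . F X], [C → .], [F → . )], [F → . y], [Y → ) . C )] }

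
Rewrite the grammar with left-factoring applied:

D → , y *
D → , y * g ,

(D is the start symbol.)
D → , y * D'
D' → ε
D' → g ,

Left-factoring transforms A → αβ₁ | αβ₂ into A → αA' and A' → β₁ | β₂
(α is the longest common prefix among the alternatives). Repeat until
no nonterminal has two alternatives with a common prefix.

Round 1: D has alternatives sharing prefix ', y *'. Introduce D': D → , y * D'
  Add: D' → ε
  Add: D' → g ,

No remaining common prefixes — done.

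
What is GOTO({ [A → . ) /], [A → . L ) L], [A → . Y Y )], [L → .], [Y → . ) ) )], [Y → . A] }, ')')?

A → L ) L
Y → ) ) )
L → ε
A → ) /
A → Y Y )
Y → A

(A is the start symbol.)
{ [A → ) . /], [Y → ) . ) )] }

GOTO(I, ')') = CLOSURE({ [A → αX.β] : [A → α.Xβ] ∈ I, X = ')' })

Items with dot before ')', with the dot advanced:
  [A → . ) /] → [A → ) . /]
  [Y → . ) ) )] → [Y → ) . ) )]
Closure adds nothing (no advanced item has the dot before a non-terminal).

GOTO = { [A → ) . /], [Y → ) . ) )] }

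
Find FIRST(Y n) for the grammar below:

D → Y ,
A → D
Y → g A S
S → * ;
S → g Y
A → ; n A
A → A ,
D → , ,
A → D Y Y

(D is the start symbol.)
FIRST sets of the non-terminals involved (from the grammar, by fixed-point iteration):
  FIRST(Y) = { 'g' }

To compute FIRST(Y n), process the symbols left to right:
Symbol Y is a non-terminal. Add FIRST(Y) \ {ε} = { 'g' }
Y is not nullable (ε ∉ FIRST(Y)), so stop here.
FIRST(Y n) = { 'g' }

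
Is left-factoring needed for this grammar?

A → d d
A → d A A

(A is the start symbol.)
Yes, A has productions with common prefix 'd'

Left-factoring is needed when two productions for the same non-terminal
share a common prefix on the right-hand side.

Productions for A:
  A → d d
  A → d A A

Found common prefix 'd' in productions for A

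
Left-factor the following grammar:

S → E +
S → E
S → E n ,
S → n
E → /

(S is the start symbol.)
Left-factoring transforms A → αβ₁ | αβ₂ into A → αA' and A' → β₁ | β₂
(α is the longest common prefix among the alternatives). Repeat until
no nonterminal has two alternatives with a common prefix.

Round 1: S has alternatives sharing prefix 'E'. Introduce S': S → E S'
  Add: S' → +
  Add: S' → ε
  Add: S' → n ,

No remaining common prefixes — done.

Resulting grammar:
S → E S'
S' → +
S' → ε
S' → n ,
S → n
E → /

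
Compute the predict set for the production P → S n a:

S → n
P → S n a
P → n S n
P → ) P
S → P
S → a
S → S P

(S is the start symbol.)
PREDICT(P → S n a) = (FIRST(RHS) \ {ε}) ∪ (FOLLOW(P) if ε ∈ FIRST(RHS), i.e. RHS ⇒* ε)
FIRST(S) = { ')', 'a', 'n' }
FIRST(S n a) = { ')', 'a', 'n' }
ε ∉ FIRST(S n a), so FOLLOW(P) is not added.
PREDICT(P → S n a) = { ')', 'a', 'n' }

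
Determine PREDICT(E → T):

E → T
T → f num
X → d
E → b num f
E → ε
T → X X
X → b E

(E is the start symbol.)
PREDICT(E → T) = (FIRST(RHS) \ {ε}) ∪ (FOLLOW(E) if ε ∈ FIRST(RHS), i.e. RHS ⇒* ε)
FIRST(T) = { 'b', 'd', 'f' }
FIRST(T) = { 'b', 'd', 'f' }
ε ∉ FIRST(T), so FOLLOW(E) is not added.
PREDICT(E → T) = { 'b', 'd', 'f' }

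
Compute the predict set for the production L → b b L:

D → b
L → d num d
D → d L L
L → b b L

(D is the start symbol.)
PREDICT(L → b b L) = (FIRST(RHS) \ {ε}) ∪ (FOLLOW(L) if ε ∈ FIRST(RHS), i.e. RHS ⇒* ε)
FIRST(b b L) = { 'b' }
ε ∉ FIRST(b b L), so FOLLOW(L) is not added.
PREDICT(L → b b L) = { 'b' }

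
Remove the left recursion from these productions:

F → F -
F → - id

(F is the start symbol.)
F → - id F'
F' → - F'
F' → ε

F is directly left-recursive. The standard transformation for
  A → A α₁ | ... | A α_m | β₁ | ... | β_n
is
  A  → β₁ A' | ... | β_n A'
  A' → α₁ A' | ... | α_m A' | ε

F → - id becomes F → - id F'
F → F - becomes F' → - F'
Add F' → ε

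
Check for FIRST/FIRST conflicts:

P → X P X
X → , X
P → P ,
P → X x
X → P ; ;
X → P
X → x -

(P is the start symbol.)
Yes. P → X P X / P → P ',' on { ',', 'x' }; P → X P X / P → X x on { ',', 'x' }; P → P ',' / P → X x on { ',', 'x' }; X → ',' X / X → P ';' ';' on { ',' }; X → ',' X / X → P on { ',' }; X → P ';' ';' / X → P on { ',', 'x' }; X → P ';' ';' / X → x '-' on { 'x' }; X → P / X → x '-' on { 'x' }

A FIRST/FIRST conflict occurs when two productions N → α and N → β for the same non-terminal have FIRST(α) ∩ FIRST(β) ≠ ∅ (with ε ∈ FIRST of a nullable right-hand side, so two nullable alternatives also conflict).

FIRST sets of the non-terminals at (or reachable through a nullable prefix from) the front of some alternative:
  FIRST(X) = { ',', 'x' }
  FIRST(P) = { ',', 'x' }

Productions for P:
  P → X P X: FIRST = { ',', 'x' }
  P → P ,: FIRST = { ',', 'x' }
  P → X x: FIRST = { ',', 'x' }
Productions for X:
  X → , X: FIRST = { ',' }
  X → P ; ;: FIRST = { ',', 'x' }
  X → P: FIRST = { ',', 'x' }
  X → x -: FIRST = { 'x' }

Conflict for P: P → X P X and P → P ,
  Overlap: { ',', 'x' }
Conflict for P: P → X P X and P → X x
  Overlap: { ',', 'x' }
Conflict for P: P → P , and P → X x
  Overlap: { ',', 'x' }
Conflict for X: X → , X and X → P ; ;
  Overlap: { ',' }
Conflict for X: X → , X and X → P
  Overlap: { ',' }
Conflict for X: X → P ; ; and X → P
  Overlap: { ',', 'x' }
Conflict for X: X → P ; ; and X → x -
  Overlap: { 'x' }
Conflict for X: X → P and X → x -
  Overlap: { 'x' }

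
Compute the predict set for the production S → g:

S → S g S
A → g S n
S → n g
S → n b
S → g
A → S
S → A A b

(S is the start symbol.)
PREDICT(S → g) = (FIRST(RHS) \ {ε}) ∪ (FOLLOW(S) if ε ∈ FIRST(RHS), i.e. RHS ⇒* ε)
FIRST(g) = { 'g' }
ε ∉ FIRST(g), so FOLLOW(S) is not added.
PREDICT(S → g) = { 'g' }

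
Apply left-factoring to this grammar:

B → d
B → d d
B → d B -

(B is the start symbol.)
Left-factoring transforms A → αβ₁ | αβ₂ into A → αA' and A' → β₁ | β₂
(α is the longest common prefix among the alternatives). Repeat until
no nonterminal has two alternatives with a common prefix.

Round 1: B has alternatives sharing prefix 'd'. Introduce B': B → d B'
  Add: B' → ε
  Add: B' → d
  Add: B' → B -

No remaining common prefixes — done.

Resulting grammar:
B → d B'
B' → ε
B' → d
B' → B -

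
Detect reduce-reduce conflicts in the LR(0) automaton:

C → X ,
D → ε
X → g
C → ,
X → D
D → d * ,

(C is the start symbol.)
No reduce-reduce conflicts

A reduce-reduce conflict occurs when an LR(0) state has two complete items [A → α .] and [B → β .] — both call for a reduction, and with no lookahead the parser cannot choose between them.

Augment with C' → C and build the canonical LR(0) collection (I0 = CLOSURE({[C' → . C]}), then GOTO on every symbol after a dot until no new states appear). It has 10 states:
  I0: { [C → . ,], [C → . X ,], [C' → . C], [D → . d * ,], [D → .], [X → . D], [X → . g] }  — shift, reduce
  I1: { [C → , .] }  — reduce
  I2: { [C' → C .] }  — accept
  I3: { [X → D .] }  — reduce
  I4: { [C → X . ,] }  — shift
  I5: { [D → d . * ,] }  — shift
  I6: { [X → g .] }  — reduce
  I7: { [D → d * . ,] }  — shift
  I8: { [D → d * , .] }  — reduce
  I9: { [C → X , .] }  — reduce

No state contains more than one complete item.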